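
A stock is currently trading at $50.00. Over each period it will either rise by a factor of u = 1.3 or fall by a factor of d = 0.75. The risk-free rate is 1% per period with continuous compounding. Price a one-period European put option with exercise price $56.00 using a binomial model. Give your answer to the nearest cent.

$9.66

Risk-neutral probability p = (e^0.01 − 0.75)/(1.3 − 0.75) = 0.2601/0.5500 = 0.4728
Terminal stock prices: S_u = 65, S_d = 37.5
Terminal payoffs (K − S): max(-9, 0) = 0, max(18.5, 0) = 18.5
Node 0 (S = 50): V_0 = e^(−0.01)·[0.4728·0.0000 + 0.5272·18.5000] = 9.6558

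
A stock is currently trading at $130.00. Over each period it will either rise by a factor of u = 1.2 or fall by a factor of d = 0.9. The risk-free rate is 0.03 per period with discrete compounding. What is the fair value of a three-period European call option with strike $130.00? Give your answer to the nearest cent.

$18.29

Risk-neutral probability p = (1 + 0.03 − 0.9)/(1.2 − 0.9) = 0.1300/0.3000 = 0.4333
Terminal stock prices: S_uuu = 224.6, S_uud = 168.5, S_udd = 126.4, S_ddd = 94.77
Terminal payoffs (S − K): max(94.64, 0) = 94.64, max(38.48, 0) = 38.48, max(-3.64, 0) = 0, max(-35.23, 0) = 0
Node uu (S = 187.2): V_uu = 1/1.03·[0.4333·94.6400 + 0.5667·38.4800] = 60.9864
Node ud (S = 140.4): V_ud = 1/1.03·[0.4333·38.4800 + 0.5667·0.0000] = 16.1890
Node dd (S = 105.3): V_dd = 1/1.03·[0.4333·0.0000 + 0.5667·0.0000] = 0.0000
Node u (S = 156): V_u = 1/1.03·[0.4333·60.9864 + 0.5667·16.1890] = 34.5643
Node d (S = 117): V_d = 1/1.03·[0.4333·16.1890 + 0.5667·0.0000] = 6.8109
Node 0 (S = 130): V_0 = 1/1.03·[0.4333·34.5643 + 0.5667·6.8109] = 18.2887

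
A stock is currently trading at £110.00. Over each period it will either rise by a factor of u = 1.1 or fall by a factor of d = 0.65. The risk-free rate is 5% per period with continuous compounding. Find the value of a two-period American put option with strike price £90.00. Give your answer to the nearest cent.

Risk-neutral probability p = (e^0.05 − 0.65)/(1.1 − 0.65) = 0.4013/0.4500 = 0.8917
Terminal stock prices: S_uu = 133.1, S_ud = 78.65, S_dd = 46.48
Terminal payoffs (K − S): max(-43.1, 0) = 0, max(11.35, 0) = 11.35, max(43.52, 0) = 43.52
Node u (S = 121): continuation = e^(−0.05)·[0.8917·0.0000 + 0.1083·11.3500] = 1.1691; exercise value = 0.0000 ≤ continuation, so V_u = 1.1691
Node d (S = 71.5): continuation = e^(−0.05)·[0.8917·11.3500 + 0.1083·43.5250] = 14.1106; exercise value = 18.5000 > continuation, so V_d = 18.5000 (exercise)
Node 0 (S = 110): continuation = e^(−0.05)·[0.8917·1.1691 + 0.1083·18.5000] = 2.8973; exercise value = 0.0000 ≤ continuation, so V_0 = 2.8973

£2.90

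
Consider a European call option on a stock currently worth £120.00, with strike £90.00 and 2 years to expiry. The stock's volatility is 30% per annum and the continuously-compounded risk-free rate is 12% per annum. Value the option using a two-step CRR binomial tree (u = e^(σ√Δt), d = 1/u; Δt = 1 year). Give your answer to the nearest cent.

CRR parameters: u = e^(σ√Δt) = e^(0.3·√1) = 1.3499, d = 1/u = 0.7408
Per-period rate: rΔt = 0.12·1 = 0.12, so R = e^0.12 = 1.1275
Risk-neutral probability p = (e^0.12 − 0.7408)/(1.3499 − 0.7408) = 0.3867/0.6090 = 0.6349
Terminal stock prices: S_uu = 218.7, S_ud = 120, S_dd = 65.86
Terminal payoffs (S − K): max(128.7, 0) = 128.7, max(30, 0) = 30, max(-24.14, 0) = 0
Node u (S = 162): V_u = e^(−0.12)·[0.6349·128.6543 + 0.3651·30.0000] = 82.1602
Node d (S = 88.9): V_d = e^(−0.12)·[0.6349·30.0000 + 0.3651·0.0000] = 16.8931
Node 0 (S = 120): V_0 = e^(−0.12)·[0.6349·82.1602 + 0.3651·16.8931] = 51.7350

£51.74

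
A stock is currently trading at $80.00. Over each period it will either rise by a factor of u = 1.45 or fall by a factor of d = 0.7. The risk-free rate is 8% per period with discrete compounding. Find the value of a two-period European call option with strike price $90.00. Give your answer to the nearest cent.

Risk-neutral probability p = (1 + 0.08 − 0.7)/(1.45 − 0.7) = 0.3800/0.7500 = 0.5067
Terminal stock prices: S_uu = 168.2, S_ud = 81.2, S_dd = 39.2
Terminal payoffs (S − K): max(78.2, 0) = 78.2, max(-8.8, 0) = 0, max(-50.8, 0) = 0
Node u (S = 116): V_u = 1/1.08·[0.5067·78.2000 + 0.4933·0.0000] = 36.6864
Node d (S = 56): V_d = 1/1.08·[0.5067·0.0000 + 0.4933·0.0000] = 0.0000
Node 0 (S = 80): V_0 = 1/1.08·[0.5067·36.6864 + 0.4933·0.0000] = 17.2109

$17.21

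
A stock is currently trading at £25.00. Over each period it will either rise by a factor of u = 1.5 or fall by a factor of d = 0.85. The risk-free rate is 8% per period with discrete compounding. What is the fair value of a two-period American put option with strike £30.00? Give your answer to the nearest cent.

£5.24

Risk-neutral probability p = (1 + 0.08 − 0.85)/(1.5 − 0.85) = 0.2300/0.6500 = 0.3538
Terminal stock prices: S_uu = 56.25, S_ud = 31.88, S_dd = 18.06
Terminal payoffs (K − S): max(-26.25, 0) = 0, max(-1.875, 0) = 0, max(11.94, 0) = 11.94
Node u (S = 37.5): continuation = 1/1.08·[0.3538·0.0000 + 0.6462·0.0000] = 0.0000; exercise value = 0.0000 ≤ continuation, so V_u = 0.0000
Node d (S = 21.25): continuation = 1/1.08·[0.3538·0.0000 + 0.6462·11.9375] = 7.1421; exercise value = 8.7500 > continuation, so V_d = 8.7500 (exercise)
Node 0 (S = 25): continuation = 1/1.08·[0.3538·0.0000 + 0.6462·8.7500] = 5.2350; exercise value = 5.0000 ≤ continuation, so V_0 = 5.2350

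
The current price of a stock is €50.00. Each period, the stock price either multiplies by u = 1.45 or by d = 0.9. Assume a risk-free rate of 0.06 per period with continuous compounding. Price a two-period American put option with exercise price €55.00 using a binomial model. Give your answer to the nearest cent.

Risk-neutral probability p = (e^0.06 − 0.9)/(1.45 − 0.9) = 0.1618/0.5500 = 0.2942
Terminal stock prices: S_uu = 105.1, S_ud = 65.25, S_dd = 40.5
Terminal payoffs (K − S): max(-50.12, 0) = 0, max(-10.25, 0) = 0, max(14.5, 0) = 14.5
Node u (S = 72.5): continuation = e^(−0.06)·[0.2942·0.0000 + 0.7058·0.0000] = 0.0000; exercise value = 0.0000 ≤ continuation, so V_u = 0.0000
Node d (S = 45): continuation = e^(−0.06)·[0.2942·0.0000 + 0.7058·14.5000] = 9.6375; exercise value = 10.0000 > continuation, so V_d = 10.0000 (exercise)
Node 0 (S = 50): continuation = e^(−0.06)·[0.2942·0.0000 + 0.7058·10.0000] = 6.6465; exercise value = 5.0000 ≤ continuation, so V_0 = 6.6465

€6.65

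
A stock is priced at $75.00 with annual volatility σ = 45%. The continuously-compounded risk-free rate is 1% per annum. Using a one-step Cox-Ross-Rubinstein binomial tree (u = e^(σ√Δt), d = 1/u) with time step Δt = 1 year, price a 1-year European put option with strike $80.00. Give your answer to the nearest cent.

$19.11

CRR parameters: u = e^(σ√Δt) = e^(0.45·√1) = 1.5683, d = 1/u = 0.6376
Per-period rate: rΔt = 0.01·1 = 0.01, so R = e^0.01 = 1.0101
Risk-neutral probability p = (e^0.01 − 0.6376)/(1.5683 − 0.6376) = 0.3724/0.9307 = 0.4002
Terminal stock prices: S_u = 117.6, S_d = 47.82
Terminal payoffs (K − S): max(-37.62, 0) = 0, max(32.18, 0) = 32.18
Node 0 (S = 75): V_0 = e^(−0.01)·[0.4002·0.0000 + 0.5998·32.1779] = 19.1095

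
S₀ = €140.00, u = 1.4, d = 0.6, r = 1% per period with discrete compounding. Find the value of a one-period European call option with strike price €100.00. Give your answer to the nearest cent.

Risk-neutral probability p = (1 + 0.01 − 0.6)/(1.4 − 0.6) = 0.4100/0.8000 = 0.5125
Terminal stock prices: S_u = 196, S_d = 84
Terminal payoffs (S − K): max(96, 0) = 96, max(-16, 0) = 0
Node 0 (S = 140): V_0 = 1/1.01·[0.5125·96.0000 + 0.4875·0.0000] = 48.7129

€48.71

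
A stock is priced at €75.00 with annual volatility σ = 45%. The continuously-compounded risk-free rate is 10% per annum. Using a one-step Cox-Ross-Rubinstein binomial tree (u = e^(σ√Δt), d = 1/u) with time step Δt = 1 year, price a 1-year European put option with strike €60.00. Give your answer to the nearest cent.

CRR parameters: u = e^(σ√Δt) = e^(0.45·√1) = 1.5683, d = 1/u = 0.6376
Per-period rate: rΔt = 0.1·1 = 0.1, so R = e^0.1 = 1.1052
Risk-neutral probability p = (e^0.1 − 0.6376)/(1.5683 − 0.6376) = 0.4675/0.9307 = 0.5024
Terminal stock prices: S_u = 117.6, S_d = 47.82
Terminal payoffs (K − S): max(-57.62, 0) = 0, max(12.18, 0) = 12.18
Node 0 (S = 75): V_0 = e^(−0.1)·[0.5024·0.0000 + 0.4976·12.1779] = 5.4834

€5.48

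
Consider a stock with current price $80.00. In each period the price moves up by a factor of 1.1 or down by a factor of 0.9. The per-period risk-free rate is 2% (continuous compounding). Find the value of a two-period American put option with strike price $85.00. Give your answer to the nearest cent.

Risk-neutral probability p = (e^0.02 − 0.9)/(1.1 − 0.9) = 0.1202/0.2000 = 0.6010
Terminal stock prices: S_uu = 96.8, S_ud = 79.2, S_dd = 64.8
Terminal payoffs (K − S): max(-11.8, 0) = 0, max(5.8, 0) = 5.8, max(20.2, 0) = 20.2
Node u (S = 88): continuation = e^(−0.02)·[0.6010·0.0000 + 0.3990·5.8000] = 2.2683; exercise value = 0.0000 ≤ continuation, so V_u = 2.2683
Node d (S = 72): continuation = e^(−0.02)·[0.6010·5.8000 + 0.3990·20.2000] = 11.3169; exercise value = 13.0000 > continuation, so V_d = 13.0000 (exercise)
Node 0 (S = 80): continuation = e^(−0.02)·[0.6010·2.2683 + 0.3990·13.0000] = 6.4205; exercise value = 5.0000 ≤ continuation, so V_0 = 6.4205

$6.42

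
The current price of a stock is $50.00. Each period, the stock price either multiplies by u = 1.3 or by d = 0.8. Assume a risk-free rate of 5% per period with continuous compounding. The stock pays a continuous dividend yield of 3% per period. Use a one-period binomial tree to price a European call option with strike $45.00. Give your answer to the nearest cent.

Per-period risk-free factor R = e^0.05 = 1.0513; dividend-adjusted growth = e^(0.05−0.03) = 1.0202.
Risk-neutral probability p = (1.0202 − 0.8)/(1.3 − 0.8) = 0.2202/0.5000 = 0.4404
Terminal stock prices: S_u = 65, S_d = 40
Terminal payoffs (S − K): max(20, 0) = 20, max(-5, 0) = 0
Node 0 (S = 50): V_0 = e^(−0.05)·[0.4404·20.0000 + 0.5596·0.0000] = 8.3785

$8.38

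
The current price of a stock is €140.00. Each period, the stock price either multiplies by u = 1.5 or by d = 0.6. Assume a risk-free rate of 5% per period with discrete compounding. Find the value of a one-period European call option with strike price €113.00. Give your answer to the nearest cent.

Risk-neutral probability p = (1 + 0.05 − 0.6)/(1.5 − 0.6) = 0.4500/0.9000 = 0.5000
Terminal stock prices: S_u = 210, S_d = 84
Terminal payoffs (S − K): max(97, 0) = 97, max(-29, 0) = 0
Node 0 (S = 140): V_0 = 1/1.05·[0.5000·97.0000 + 0.5000·0.0000] = 46.1905

€46.19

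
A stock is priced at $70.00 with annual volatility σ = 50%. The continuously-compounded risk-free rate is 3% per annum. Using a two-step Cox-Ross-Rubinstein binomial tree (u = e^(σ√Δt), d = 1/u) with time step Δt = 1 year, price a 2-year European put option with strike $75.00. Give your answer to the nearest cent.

CRR parameters: u = e^(σ√Δt) = e^(0.5·√1) = 1.6487, d = 1/u = 0.6065
Per-period rate: rΔt = 0.03·1 = 0.03, so R = e^0.03 = 1.0305
Risk-neutral probability p = (e^0.03 − 0.6065)/(1.6487 − 0.6065) = 0.4239/1.0422 = 0.4068
Terminal stock prices: S_uu = 190.3, S_ud = 70, S_dd = 25.75
Terminal payoffs (K − S): max(-115.3, 0) = 0, max(5, 0) = 5, max(49.25, 0) = 49.25
Node u (S = 115.4): V_u = e^(−0.03)·[0.4068·0.0000 + 0.5932·5.0000] = 2.8785
Node d (S = 42.46): V_d = e^(−0.03)·[0.4068·5.0000 + 0.5932·49.2484] = 30.3263
Node 0 (S = 70): V_0 = e^(−0.03)·[0.4068·2.8785 + 0.5932·30.3263] = 18.5953

$18.60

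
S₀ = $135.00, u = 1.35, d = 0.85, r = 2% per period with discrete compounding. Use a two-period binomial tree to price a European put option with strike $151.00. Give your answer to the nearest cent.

$22.38

Risk-neutral probability p = (1 + 0.02 − 0.85)/(1.35 − 0.85) = 0.1700/0.5000 = 0.3400
Terminal stock prices: S_uu = 246, S_ud = 154.9, S_dd = 97.54
Terminal payoffs (K − S): max(-95.04, 0) = 0, max(-3.912, 0) = 0, max(53.46, 0) = 53.46
Node u (S = 182.2): V_u = 1/1.02·[0.3400·0.0000 + 0.6600·0.0000] = 0.0000
Node d (S = 114.8): V_d = 1/1.02·[0.3400·0.0000 + 0.6600·53.4625] = 34.5934
Node 0 (S = 135): V_0 = 1/1.02·[0.3400·0.0000 + 0.6600·34.5934] = 22.3840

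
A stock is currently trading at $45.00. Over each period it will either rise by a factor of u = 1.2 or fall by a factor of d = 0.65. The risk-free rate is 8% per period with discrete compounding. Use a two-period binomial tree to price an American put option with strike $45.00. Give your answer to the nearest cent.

$4.63

Risk-neutral probability p = (1 + 0.08 − 0.65)/(1.2 − 0.65) = 0.4300/0.5500 = 0.7818
Terminal stock prices: S_uu = 64.8, S_ud = 35.1, S_dd = 19.01
Terminal payoffs (K − S): max(-19.8, 0) = 0, max(9.9, 0) = 9.9, max(25.99, 0) = 25.99
Node u (S = 54): continuation = 1/1.08·[0.7818·0.0000 + 0.2182·9.9000] = 2.0000; exercise value = 0.0000 ≤ continuation, so V_u = 2.0000
Node d (S = 29.25): continuation = 1/1.08·[0.7818·9.9000 + 0.2182·25.9875] = 12.4167; exercise value = 15.7500 > continuation, so V_d = 15.7500 (exercise)
Node 0 (S = 45): continuation = 1/1.08·[0.7818·2.0000 + 0.2182·15.7500] = 4.6296; exercise value = 0.0000 ≤ continuation, so V_0 = 4.6296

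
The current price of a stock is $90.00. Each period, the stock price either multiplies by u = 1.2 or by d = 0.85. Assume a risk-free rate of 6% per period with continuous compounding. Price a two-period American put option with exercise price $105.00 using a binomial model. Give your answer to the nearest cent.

$15.00

Risk-neutral probability p = (e^0.06 − 0.85)/(1.2 − 0.85) = 0.2118/0.3500 = 0.6052
Terminal stock prices: S_uu = 129.6, S_ud = 91.8, S_dd = 65.02
Terminal payoffs (K − S): max(-24.6, 0) = 0, max(13.2, 0) = 13.2, max(39.98, 0) = 39.98
Node u (S = 108): continuation = e^(−0.06)·[0.6052·0.0000 + 0.3948·13.2000] = 4.9073; exercise value = 0.0000 ≤ continuation, so V_u = 4.9073
Node d (S = 76.5): continuation = e^(−0.06)·[0.6052·13.2000 + 0.3948·39.9750] = 22.3853; exercise value = 28.5000 > continuation, so V_d = 28.5000 (exercise)
Node 0 (S = 90): continuation = e^(−0.06)·[0.6052·4.9073 + 0.3948·28.5000] = 13.3924; exercise value = 15.0000 > continuation, so V_0 = 15.0000 (exercise)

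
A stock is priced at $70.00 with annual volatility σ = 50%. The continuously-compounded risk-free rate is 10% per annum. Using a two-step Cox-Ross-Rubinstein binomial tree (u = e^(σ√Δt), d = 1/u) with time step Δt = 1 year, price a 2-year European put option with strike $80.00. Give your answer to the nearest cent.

CRR parameters: u = e^(σ√Δt) = e^(0.5·√1) = 1.6487, d = 1/u = 0.6065
Per-period rate: rΔt = 0.1·1 = 0.1, so R = e^0.1 = 1.1052
Risk-neutral probability p = (e^0.1 − 0.6065)/(1.6487 − 0.6065) = 0.4986/1.0422 = 0.4785
Terminal stock prices: S_uu = 190.3, S_ud = 70, S_dd = 25.75
Terminal payoffs (K − S): max(-110.3, 0) = 0, max(10, 0) = 10, max(54.25, 0) = 54.25
Node u (S = 115.4): V_u = e^(−0.1)·[0.4785·0.0000 + 0.5215·10.0000] = 4.7191
Node d (S = 42.46): V_d = e^(−0.1)·[0.4785·10.0000 + 0.5215·54.2484] = 29.9298
Node 0 (S = 70): V_0 = e^(−0.1)·[0.4785·4.7191 + 0.5215·29.9298] = 16.1674

$16.17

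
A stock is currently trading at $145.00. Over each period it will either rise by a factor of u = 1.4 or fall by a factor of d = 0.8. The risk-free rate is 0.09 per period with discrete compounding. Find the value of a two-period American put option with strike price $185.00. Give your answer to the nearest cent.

$40.00

Risk-neutral probability p = (1 + 0.09 − 0.8)/(1.4 − 0.8) = 0.2900/0.6000 = 0.4833
Terminal stock prices: S_uu = 284.2, S_ud = 162.4, S_dd = 92.8
Terminal payoffs (K − S): max(-99.2, 0) = 0, max(22.6, 0) = 22.6, max(92.2, 0) = 92.2
Node u (S = 203): continuation = 1/1.09·[0.4833·0.0000 + 0.5167·22.6000] = 10.7125; exercise value = 0.0000 ≤ continuation, so V_u = 10.7125
Node d (S = 116): continuation = 1/1.09·[0.4833·22.6000 + 0.5167·92.2000] = 53.7248; exercise value = 69.0000 > continuation, so V_d = 69.0000 (exercise)
Node 0 (S = 145): continuation = 1/1.09·[0.4833·10.7125 + 0.5167·69.0000] = 37.4566; exercise value = 40.0000 > continuation, so V_0 = 40.0000 (exercise)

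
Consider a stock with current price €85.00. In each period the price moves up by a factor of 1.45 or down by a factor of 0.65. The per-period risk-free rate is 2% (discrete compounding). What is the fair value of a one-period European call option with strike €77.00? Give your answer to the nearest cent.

€20.97

Risk-neutral probability p = (1 + 0.02 − 0.65)/(1.45 − 0.65) = 0.3700/0.8000 = 0.4625
Terminal stock prices: S_u = 123.2, S_d = 55.25
Terminal payoffs (S − K): max(46.25, 0) = 46.25, max(-21.75, 0) = 0
Node 0 (S = 85): V_0 = 1/1.02·[0.4625·46.2500 + 0.5375·0.0000] = 20.9712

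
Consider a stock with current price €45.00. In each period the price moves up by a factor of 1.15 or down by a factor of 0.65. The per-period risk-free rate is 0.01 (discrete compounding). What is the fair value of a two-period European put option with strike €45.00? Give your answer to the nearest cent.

€6.49

Risk-neutral probability p = (1 + 0.01 − 0.65)/(1.15 − 0.65) = 0.3600/0.5000 = 0.7200
Terminal stock prices: S_uu = 59.51, S_ud = 33.64, S_dd = 19.01
Terminal payoffs (K − S): max(-14.51, 0) = 0, max(11.36, 0) = 11.36, max(25.99, 0) = 25.99
Node u (S = 51.75): V_u = 1/1.01·[0.7200·0.0000 + 0.2800·11.3625] = 3.1500
Node d (S = 29.25): V_d = 1/1.01·[0.7200·11.3625 + 0.2800·25.9875] = 15.3045
Node 0 (S = 45): V_0 = 1/1.01·[0.7200·3.1500 + 0.2800·15.3045] = 6.4884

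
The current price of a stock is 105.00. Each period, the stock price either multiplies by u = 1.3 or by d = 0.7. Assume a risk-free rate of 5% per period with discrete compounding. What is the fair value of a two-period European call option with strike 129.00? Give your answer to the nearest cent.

Risk-neutral probability p = (1 + 0.05 − 0.7)/(1.3 − 0.7) = 0.3500/0.6000 = 0.5833
Terminal stock prices: S_uu = 177.5, S_ud = 95.55, S_dd = 51.45
Terminal payoffs (S − K): max(48.45, 0) = 48.45, max(-33.45, 0) = 0, max(-77.55, 0) = 0
Node u (S = 136.5): V_u = 1/1.05·[0.5833·48.4500 + 0.4167·0.0000] = 26.9167
Node d (S = 73.5): V_d = 1/1.05·[0.5833·0.0000 + 0.4167·0.0000] = 0.0000
Node 0 (S = 105): V_0 = 1/1.05·[0.5833·26.9167 + 0.4167·0.0000] = 14.9537

14.95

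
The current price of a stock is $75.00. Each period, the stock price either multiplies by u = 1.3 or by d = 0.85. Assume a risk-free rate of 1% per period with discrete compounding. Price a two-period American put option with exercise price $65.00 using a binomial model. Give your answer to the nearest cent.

$4.40

Risk-neutral probability p = (1 + 0.01 − 0.85)/(1.3 − 0.85) = 0.1600/0.4500 = 0.3556
Terminal stock prices: S_uu = 126.8, S_ud = 82.88, S_dd = 54.19
Terminal payoffs (K − S): max(-61.75, 0) = 0, max(-17.88, 0) = 0, max(10.81, 0) = 10.81
Node u (S = 97.5): continuation = 1/1.01·[0.3556·0.0000 + 0.6444·0.0000] = 0.0000; exercise value = 0.0000 ≤ continuation, so V_u = 0.0000
Node d (S = 63.75): continuation = 1/1.01·[0.3556·0.0000 + 0.6444·10.8125] = 6.8991; exercise value = 1.2500 ≤ continuation, so V_d = 6.8991
Node 0 (S = 75): continuation = 1/1.01·[0.3556·0.0000 + 0.6444·6.8991] = 4.4020; exercise value = 0.0000 ≤ continuation, so V_0 = 4.4020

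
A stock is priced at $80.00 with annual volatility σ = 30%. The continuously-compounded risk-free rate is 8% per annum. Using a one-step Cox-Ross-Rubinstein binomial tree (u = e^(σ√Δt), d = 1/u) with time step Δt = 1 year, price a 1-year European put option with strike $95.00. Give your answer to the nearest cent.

$14.44

CRR parameters: u = e^(σ√Δt) = e^(0.3·√1) = 1.3499, d = 1/u = 0.7408
Per-period rate: rΔt = 0.08·1 = 0.08, so R = e^0.08 = 1.0833
Risk-neutral probability p = (e^0.08 − 0.7408)/(1.3499 − 0.7408) = 0.3425/0.6090 = 0.5623
Terminal stock prices: S_u = 108, S_d = 59.27
Terminal payoffs (K − S): max(-12.99, 0) = 0, max(35.73, 0) = 35.73
Node 0 (S = 80): V_0 = e^(−0.08)·[0.5623·0.0000 + 0.4377·35.7345] = 14.4382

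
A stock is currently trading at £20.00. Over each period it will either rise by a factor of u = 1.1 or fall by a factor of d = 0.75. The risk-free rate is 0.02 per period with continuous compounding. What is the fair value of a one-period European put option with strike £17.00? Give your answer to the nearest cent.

£0.45

Risk-neutral probability p = (e^0.02 − 0.75)/(1.1 − 0.75) = 0.2702/0.3500 = 0.7720
Terminal stock prices: S_u = 22, S_d = 15
Terminal payoffs (K − S): max(-5, 0) = 0, max(2, 0) = 2
Node 0 (S = 20): V_0 = e^(−0.02)·[0.7720·0.0000 + 0.2280·2.0000] = 0.4470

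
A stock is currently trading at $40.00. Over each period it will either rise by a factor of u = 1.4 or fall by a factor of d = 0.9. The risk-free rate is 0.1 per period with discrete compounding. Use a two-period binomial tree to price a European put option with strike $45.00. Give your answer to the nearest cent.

Risk-neutral probability p = (1 + 0.1 − 0.9)/(1.4 − 0.9) = 0.2000/0.5000 = 0.4000
Terminal stock prices: S_uu = 78.4, S_ud = 50.4, S_dd = 32.4
Terminal payoffs (K − S): max(-33.4, 0) = 0, max(-5.4, 0) = 0, max(12.6, 0) = 12.6
Node u (S = 56): V_u = 1/1.1·[0.4000·0.0000 + 0.6000·0.0000] = 0.0000
Node d (S = 36): V_d = 1/1.1·[0.4000·0.0000 + 0.6000·12.6000] = 6.8727
Node 0 (S = 40): V_0 = 1/1.1·[0.4000·0.0000 + 0.6000·6.8727] = 3.7488

$3.75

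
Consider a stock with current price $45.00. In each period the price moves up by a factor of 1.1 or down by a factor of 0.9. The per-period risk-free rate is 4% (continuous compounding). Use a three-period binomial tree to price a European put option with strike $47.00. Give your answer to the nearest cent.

$1.46

Risk-neutral probability p = (e^0.04 − 0.9)/(1.1 − 0.9) = 0.1408/0.2000 = 0.7041
Terminal stock prices: S_uuu = 59.9, S_uud = 49.01, S_udd = 40.1, S_ddd = 32.81
Terminal payoffs (K − S): max(-12.9, 0) = 0, max(-2.005, 0) = 0, max(6.905, 0) = 6.905, max(14.19, 0) = 14.19
Node uu (S = 54.45): V_uu = e^(−0.04)·[0.7041·0.0000 + 0.2959·0.0000] = 0.0000
Node ud (S = 44.55): V_ud = e^(−0.04)·[0.7041·0.0000 + 0.2959·6.9050] = 1.9634
Node dd (S = 36.45): V_dd = e^(−0.04)·[0.7041·6.9050 + 0.2959·14.1950] = 8.7071
Node u (S = 49.5): V_u = e^(−0.04)·[0.7041·0.0000 + 0.2959·1.9634] = 0.5583
Node d (S = 40.5): V_d = e^(−0.04)·[0.7041·1.9634 + 0.2959·8.7071] = 3.8039
Node 0 (S = 45): V_0 = e^(−0.04)·[0.7041·0.5583 + 0.2959·3.8039] = 1.4593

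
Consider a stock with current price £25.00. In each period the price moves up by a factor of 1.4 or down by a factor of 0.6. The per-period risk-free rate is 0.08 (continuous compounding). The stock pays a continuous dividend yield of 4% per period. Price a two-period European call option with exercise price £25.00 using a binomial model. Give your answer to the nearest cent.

Per-period risk-free factor R = e^0.08 = 1.0833; dividend-adjusted growth = e^(0.08−0.04) = 1.0408.
Risk-neutral probability p = (1.0408 − 0.6)/(1.4 − 0.6) = 0.4408/0.8000 = 0.5510
Terminal stock prices: S_uu = 49, S_ud = 21, S_dd = 9
Terminal payoffs (S − K): max(24, 0) = 24, max(-4, 0) = 0, max(-16, 0) = 0
Node u (S = 35): V_u = e^(−0.08)·[0.5510·24.0000 + 0.4490·0.0000] = 12.2076
Node d (S = 15): V_d = e^(−0.08)·[0.5510·0.0000 + 0.4490·0.0000] = 0.0000
Node 0 (S = 25): V_0 = e^(−0.08)·[0.5510·12.2076 + 0.4490·0.0000] = 6.2094

£6.21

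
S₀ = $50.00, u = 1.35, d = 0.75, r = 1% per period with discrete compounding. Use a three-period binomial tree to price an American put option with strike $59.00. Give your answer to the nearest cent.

$15.40

Risk-neutral probability p = (1 + 0.01 − 0.75)/(1.35 − 0.75) = 0.2600/0.6000 = 0.4333
Terminal stock prices: S_uuu = 123, S_uud = 68.34, S_udd = 37.97, S_ddd = 21.09
Terminal payoffs (K − S): max(-64.02, 0) = 0, max(-9.344, 0) = 0, max(21.03, 0) = 21.03, max(37.91, 0) = 37.91
Node uu (S = 91.13): continuation = 1/1.01·[0.4333·0.0000 + 0.5667·0.0000] = 0.0000; exercise value = 0.0000 ≤ continuation, so V_uu = 0.0000
Node ud (S = 50.62): continuation = 1/1.01·[0.4333·0.0000 + 0.5667·21.0312] = 11.7997; exercise value = 8.3750 ≤ continuation, so V_ud = 11.7997
Node dd (S = 28.12): continuation = 1/1.01·[0.4333·21.0312 + 0.5667·37.9062] = 30.2908; exercise value = 30.8750 > continuation, so V_dd = 30.8750 (exercise)
Node u (S = 67.5): continuation = 1/1.01·[0.4333·0.0000 + 0.5667·11.7997] = 6.6203; exercise value = 0.0000 ≤ continuation, so V_u = 6.6203
Node d (S = 37.5): continuation = 1/1.01·[0.4333·11.7997 + 0.5667·30.8750] = 22.3852; exercise value = 21.5000 ≤ continuation, so V_d = 22.3852
Node 0 (S = 50): continuation = 1/1.01·[0.4333·6.6203 + 0.5667·22.3852] = 15.3997; exercise value = 9.0000 ≤ continuation, so V_0 = 15.3997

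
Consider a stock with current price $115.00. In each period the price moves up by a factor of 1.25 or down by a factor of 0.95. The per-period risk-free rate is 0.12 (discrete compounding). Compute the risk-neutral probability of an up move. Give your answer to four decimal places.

p = 0.5667

Risk-neutral probability p = (1 + 0.12 − 0.95)/(1.25 − 0.95) = 0.1700/0.3000 = 0.5667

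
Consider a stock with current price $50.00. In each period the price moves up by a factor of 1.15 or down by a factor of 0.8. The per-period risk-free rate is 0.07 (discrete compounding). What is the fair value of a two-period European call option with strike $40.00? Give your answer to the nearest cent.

Risk-neutral probability p = (1 + 0.07 − 0.8)/(1.15 − 0.8) = 0.2700/0.3500 = 0.7714
Terminal stock prices: S_uu = 66.12, S_ud = 46, S_dd = 32
Terminal payoffs (S − K): max(26.12, 0) = 26.12, max(6, 0) = 6, max(-8, 0) = 0
Node u (S = 57.5): V_u = 1/1.07·[0.7714·26.1250 + 0.2286·6.0000] = 20.1168
Node d (S = 40): V_d = 1/1.07·[0.7714·6.0000 + 0.2286·0.0000] = 4.3258
Node 0 (S = 50): V_0 = 1/1.07·[0.7714·20.1168 + 0.2286·4.3258] = 15.4275

$15.43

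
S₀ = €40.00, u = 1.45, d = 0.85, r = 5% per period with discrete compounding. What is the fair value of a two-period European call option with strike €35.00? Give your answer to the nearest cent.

Risk-neutral probability p = (1 + 0.05 − 0.85)/(1.45 − 0.85) = 0.2000/0.6000 = 0.3333
Terminal stock prices: S_uu = 84.1, S_ud = 49.3, S_dd = 28.9
Terminal payoffs (S − K): max(49.1, 0) = 49.1, max(14.3, 0) = 14.3, max(-6.1, 0) = 0
Node u (S = 58): V_u = 1/1.05·[0.3333·49.1000 + 0.6667·14.3000] = 24.6667
Node d (S = 34): V_d = 1/1.05·[0.3333·14.3000 + 0.6667·0.0000] = 4.5397
Node 0 (S = 40): V_0 = 1/1.05·[0.3333·24.6667 + 0.6667·4.5397] = 10.7130

€10.71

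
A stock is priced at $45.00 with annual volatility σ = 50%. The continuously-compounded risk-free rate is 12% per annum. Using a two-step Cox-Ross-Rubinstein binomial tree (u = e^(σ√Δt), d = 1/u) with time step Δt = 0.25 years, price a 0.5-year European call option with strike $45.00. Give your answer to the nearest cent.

$6.82

CRR parameters: u = e^(σ√Δt) = e^(0.5·√0.25) = 1.2840, d = 1/u = 0.7788
Per-period rate: rΔt = 0.12·0.25 = 0.03, so R = e^0.03 = 1.0305
Risk-neutral probability p = (e^0.03 − 0.7788)/(1.2840 − 0.7788) = 0.2517/0.5052 = 0.4981
Terminal stock prices: S_uu = 74.19, S_ud = 45, S_dd = 27.29
Terminal payoffs (S − K): max(29.19, 0) = 29.19, max(0, 0) = 0, max(-17.71, 0) = 0
Node u (S = 57.78): V_u = e^(−0.03)·[0.4981·29.1925 + 0.5019·0.0000] = 14.1111
Node d (S = 35.05): V_d = e^(−0.03)·[0.4981·0.0000 + 0.5019·0.0000] = 0.0000
Node 0 (S = 45): V_0 = e^(−0.03)·[0.4981·14.1111 + 0.5019·0.0000] = 6.8210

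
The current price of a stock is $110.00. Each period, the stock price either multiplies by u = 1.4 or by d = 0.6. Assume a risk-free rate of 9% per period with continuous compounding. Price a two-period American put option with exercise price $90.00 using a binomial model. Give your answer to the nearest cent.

Risk-neutral probability p = (e^0.09 − 0.6)/(1.4 − 0.6) = 0.4942/0.8000 = 0.6177
Terminal stock prices: S_uu = 215.6, S_ud = 92.4, S_dd = 39.6
Terminal payoffs (K − S): max(-125.6, 0) = 0, max(-2.4, 0) = 0, max(50.4, 0) = 50.4
Node u (S = 154): continuation = e^(−0.09)·[0.6177·0.0000 + 0.3823·0.0000] = 0.0000; exercise value = 0.0000 ≤ continuation, so V_u = 0.0000
Node d (S = 66): continuation = e^(−0.09)·[0.6177·0.0000 + 0.3823·50.4000] = 17.6087; exercise value = 24.0000 > continuation, so V_d = 24.0000 (exercise)
Node 0 (S = 110): continuation = e^(−0.09)·[0.6177·0.0000 + 0.3823·24.0000] = 8.3851; exercise value = 0.0000 ≤ continuation, so V_0 = 8.3851

$8.39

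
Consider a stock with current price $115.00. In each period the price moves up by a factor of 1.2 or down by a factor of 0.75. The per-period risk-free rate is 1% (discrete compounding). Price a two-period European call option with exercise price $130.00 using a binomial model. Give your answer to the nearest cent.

$11.65

Risk-neutral probability p = (1 + 0.01 − 0.75)/(1.2 − 0.75) = 0.2600/0.4500 = 0.5778
Terminal stock prices: S_uu = 165.6, S_ud = 103.5, S_dd = 64.69
Terminal payoffs (S − K): max(35.6, 0) = 35.6, max(-26.5, 0) = 0, max(-65.31, 0) = 0
Node u (S = 138): V_u = 1/1.01·[0.5778·35.6000 + 0.4222·0.0000] = 20.3652
Node d (S = 86.25): V_d = 1/1.01·[0.5778·0.0000 + 0.4222·0.0000] = 0.0000
Node 0 (S = 115): V_0 = 1/1.01·[0.5778·20.3652 + 0.4222·0.0000] = 11.6501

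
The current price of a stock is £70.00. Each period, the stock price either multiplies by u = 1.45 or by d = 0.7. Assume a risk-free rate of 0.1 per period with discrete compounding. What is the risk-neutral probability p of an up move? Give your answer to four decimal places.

Risk-neutral probability p = (1 + 0.1 − 0.7)/(1.45 − 0.7) = 0.4000/0.7500 = 0.5333

p = 0.5333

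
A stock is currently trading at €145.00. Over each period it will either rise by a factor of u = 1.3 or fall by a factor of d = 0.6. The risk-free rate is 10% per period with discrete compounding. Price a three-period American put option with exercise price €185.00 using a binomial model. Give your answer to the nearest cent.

Risk-neutral probability p = (1 + 0.1 − 0.6)/(1.3 − 0.6) = 0.5000/0.7000 = 0.7143
Terminal stock prices: S_uuu = 318.6, S_uud = 147, S_udd = 67.86, S_ddd = 31.32
Terminal payoffs (K − S): max(-133.6, 0) = 0, max(37.97, 0) = 37.97, max(117.1, 0) = 117.1, max(153.7, 0) = 153.7
Node uu (S = 245.1): continuation = 1/1.1·[0.7143·0.0000 + 0.2857·37.9700] = 9.8623; exercise value = 0.0000 ≤ continuation, so V_uu = 9.8623
Node ud (S = 113.1): continuation = 1/1.1·[0.7143·37.9700 + 0.2857·117.1400] = 55.0818; exercise value = 71.9000 > continuation, so V_ud = 71.9000 (exercise)
Node dd (S = 52.2): continuation = 1/1.1·[0.7143·117.1400 + 0.2857·153.6800] = 115.9818; exercise value = 132.8000 > continuation, so V_dd = 132.8000 (exercise)
Node u (S = 188.5): continuation = 1/1.1·[0.7143·9.8623 + 0.2857·71.9000] = 25.0794; exercise value = 0.0000 ≤ continuation, so V_u = 25.0794
Node d (S = 87): continuation = 1/1.1·[0.7143·71.9000 + 0.2857·132.8000] = 81.1818; exercise value = 98.0000 > continuation, so V_d = 98.0000 (exercise)
Node 0 (S = 145): continuation = 1/1.1·[0.7143·25.0794 + 0.2857·98.0000] = 41.7399; exercise value = 40.0000 ≤ continuation, so V_0 = 41.7399

€41.74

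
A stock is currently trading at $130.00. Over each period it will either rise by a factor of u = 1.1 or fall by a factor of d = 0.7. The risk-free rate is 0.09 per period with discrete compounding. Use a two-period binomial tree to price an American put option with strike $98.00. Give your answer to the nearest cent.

$0.16

Risk-neutral probability p = (1 + 0.09 − 0.7)/(1.1 − 0.7) = 0.3900/0.4000 = 0.9750
Terminal stock prices: S_uu = 157.3, S_ud = 100.1, S_dd = 63.7
Terminal payoffs (K − S): max(-59.3, 0) = 0, max(-2.1, 0) = 0, max(34.3, 0) = 34.3
Node u (S = 143): continuation = 1/1.09·[0.9750·0.0000 + 0.0250·0.0000] = 0.0000; exercise value = 0.0000 ≤ continuation, so V_u = 0.0000
Node d (S = 91): continuation = 1/1.09·[0.9750·0.0000 + 0.0250·34.3000] = 0.7867; exercise value = 7.0000 > continuation, so V_d = 7.0000 (exercise)
Node 0 (S = 130): continuation = 1/1.09·[0.9750·0.0000 + 0.0250·7.0000] = 0.1606; exercise value = 0.0000 ≤ continuation, so V_0 = 0.1606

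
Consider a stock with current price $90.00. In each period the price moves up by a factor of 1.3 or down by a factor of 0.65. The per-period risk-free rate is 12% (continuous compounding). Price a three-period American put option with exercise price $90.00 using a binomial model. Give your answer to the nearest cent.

Risk-neutral probability p = (e^0.12 − 0.65)/(1.3 − 0.65) = 0.4775/0.6500 = 0.7346
Terminal stock prices: S_uuu = 197.7, S_uud = 98.87, S_udd = 49.43, S_ddd = 24.72
Terminal payoffs (K − S): max(-107.7, 0) = 0, max(-8.865, 0) = 0, max(40.57, 0) = 40.57, max(65.28, 0) = 65.28
Node uu (S = 152.1): continuation = e^(−0.12)·[0.7346·0.0000 + 0.2654·0.0000] = 0.0000; exercise value = 0.0000 ≤ continuation, so V_uu = 0.0000
Node ud (S = 76.05): continuation = e^(−0.12)·[0.7346·0.0000 + 0.2654·40.5675] = 9.5488; exercise value = 13.9500 > continuation, so V_ud = 13.9500 (exercise)
Node dd (S = 38.03): continuation = e^(−0.12)·[0.7346·40.5675 + 0.2654·65.2837] = 41.7978; exercise value = 51.9750 > continuation, so V_dd = 51.9750 (exercise)
Node u (S = 117): continuation = e^(−0.12)·[0.7346·0.0000 + 0.2654·13.9500] = 3.2835; exercise value = 0.0000 ≤ continuation, so V_u = 3.2835
Node d (S = 58.5): continuation = e^(−0.12)·[0.7346·13.9500 + 0.2654·51.9750] = 21.3228; exercise value = 31.5000 > continuation, so V_d = 31.5000 (exercise)
Node 0 (S = 90): continuation = e^(−0.12)·[0.7346·3.2835 + 0.2654·31.5000] = 9.5538; exercise value = 0.0000 ≤ continuation, so V_0 = 9.5538

$9.55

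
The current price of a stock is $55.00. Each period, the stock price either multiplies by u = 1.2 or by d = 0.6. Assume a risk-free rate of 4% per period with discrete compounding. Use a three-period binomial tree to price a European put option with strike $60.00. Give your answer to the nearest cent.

$10.62

Risk-neutral probability p = (1 + 0.04 − 0.6)/(1.2 − 0.6) = 0.4400/0.6000 = 0.7333
Terminal stock prices: S_uuu = 95.04, S_uud = 47.52, S_udd = 23.76, S_ddd = 11.88
Terminal payoffs (K − S): max(-35.04, 0) = 0, max(12.48, 0) = 12.48, max(36.24, 0) = 36.24, max(48.12, 0) = 48.12
Node uu (S = 79.2): V_uu = 1/1.04·[0.7333·0.0000 + 0.2667·12.4800] = 3.2000
Node ud (S = 39.6): V_ud = 1/1.04·[0.7333·12.4800 + 0.2667·36.2400] = 18.0923
Node dd (S = 19.8): V_dd = 1/1.04·[0.7333·36.2400 + 0.2667·48.1200] = 37.8923
Node u (S = 66): V_u = 1/1.04·[0.7333·3.2000 + 0.2667·18.0923] = 6.8955
Node d (S = 33): V_d = 1/1.04·[0.7333·18.0923 + 0.2667·37.8923] = 22.4734
Node 0 (S = 55): V_0 = 1/1.04·[0.7333·6.8955 + 0.2667·22.4734] = 10.6246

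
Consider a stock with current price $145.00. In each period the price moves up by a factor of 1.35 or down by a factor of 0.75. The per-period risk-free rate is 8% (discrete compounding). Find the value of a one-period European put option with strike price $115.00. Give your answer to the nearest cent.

Risk-neutral probability p = (1 + 0.08 − 0.75)/(1.35 − 0.75) = 0.3300/0.6000 = 0.5500
Terminal stock prices: S_u = 195.8, S_d = 108.8
Terminal payoffs (K − S): max(-80.75, 0) = 0, max(6.25, 0) = 6.25
Node 0 (S = 145): V_0 = 1/1.08·[0.5500·0.0000 + 0.4500·6.2500] = 2.6042

$2.60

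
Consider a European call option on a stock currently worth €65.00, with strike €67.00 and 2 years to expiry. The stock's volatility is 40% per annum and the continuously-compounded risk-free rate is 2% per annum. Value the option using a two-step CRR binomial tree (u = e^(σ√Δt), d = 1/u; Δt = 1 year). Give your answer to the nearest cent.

CRR parameters: u = e^(σ√Δt) = e^(0.4·√1) = 1.4918, d = 1/u = 0.6703
Per-period rate: rΔt = 0.02·1 = 0.02, so R = e^0.02 = 1.0202
Risk-neutral probability p = (e^0.02 − 0.6703)/(1.4918 − 0.6703) = 0.3499/0.8215 = 0.4259
Terminal stock prices: S_uu = 144.7, S_ud = 65, S_dd = 29.21
Terminal payoffs (S − K): max(77.66, 0) = 77.66, max(-2, 0) = 0, max(-37.79, 0) = 0
Node u (S = 96.97): V_u = e^(−0.02)·[0.4259·77.6602 + 0.5741·0.0000] = 32.4208
Node d (S = 43.57): V_d = e^(−0.02)·[0.4259·0.0000 + 0.5741·0.0000] = 0.0000
Node 0 (S = 65): V_0 = e^(−0.02)·[0.4259·32.4208 + 0.5741·0.0000] = 13.5347

€13.53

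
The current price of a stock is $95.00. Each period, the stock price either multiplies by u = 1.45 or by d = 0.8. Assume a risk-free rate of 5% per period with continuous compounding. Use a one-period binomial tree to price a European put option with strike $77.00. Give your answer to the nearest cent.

$0.58

Risk-neutral probability p = (e^0.05 − 0.8)/(1.45 − 0.8) = 0.2513/0.6500 = 0.3866
Terminal stock prices: S_u = 137.8, S_d = 76
Terminal payoffs (K − S): max(-60.75, 0) = 0, max(1, 0) = 1
Node 0 (S = 95): V_0 = e^(−0.05)·[0.3866·0.0000 + 0.6134·1.0000] = 0.5835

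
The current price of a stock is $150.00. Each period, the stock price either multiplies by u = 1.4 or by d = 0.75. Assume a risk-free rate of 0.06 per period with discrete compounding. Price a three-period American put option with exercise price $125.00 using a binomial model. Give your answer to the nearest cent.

$11.40

Risk-neutral probability p = (1 + 0.06 − 0.75)/(1.4 − 0.75) = 0.3100/0.6500 = 0.4769
Terminal stock prices: S_uuu = 411.6, S_uud = 220.5, S_udd = 118.1, S_ddd = 63.28
Terminal payoffs (K − S): max(-286.6, 0) = 0, max(-95.5, 0) = 0, max(6.875, 0) = 6.875, max(61.72, 0) = 61.72
Node uu (S = 294): continuation = 1/1.06·[0.4769·0.0000 + 0.5231·0.0000] = 0.0000; exercise value = 0.0000 ≤ continuation, so V_uu = 0.0000
Node ud (S = 157.5): continuation = 1/1.06·[0.4769·0.0000 + 0.5231·6.8750] = 3.3926; exercise value = 0.0000 ≤ continuation, so V_ud = 3.3926
Node dd (S = 84.38): continuation = 1/1.06·[0.4769·6.8750 + 0.5231·61.7188] = 33.5495; exercise value = 40.6250 > continuation, so V_dd = 40.6250 (exercise)
Node u (S = 210): continuation = 1/1.06·[0.4769·0.0000 + 0.5231·3.3926] = 1.6741; exercise value = 0.0000 ≤ continuation, so V_u = 1.6741
Node d (S = 112.5): continuation = 1/1.06·[0.4769·3.3926 + 0.5231·40.6250] = 21.5736; exercise value = 12.5000 ≤ continuation, so V_d = 21.5736
Node 0 (S = 150): continuation = 1/1.06·[0.4769·1.6741 + 0.5231·21.5736] = 11.3991; exercise value = 0.0000 ≤ continuation, so V_0 = 11.3991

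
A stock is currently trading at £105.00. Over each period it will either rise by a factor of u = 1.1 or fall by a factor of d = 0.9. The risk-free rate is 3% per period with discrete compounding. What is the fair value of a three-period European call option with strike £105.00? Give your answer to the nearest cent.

Risk-neutral probability p = (1 + 0.03 − 0.9)/(1.1 − 0.9) = 0.1300/0.2000 = 0.6500
Terminal stock prices: S_uuu = 139.8, S_uud = 114.3, S_udd = 93.56, S_ddd = 76.55
Terminal payoffs (S − K): max(34.76, 0) = 34.76, max(9.345, 0) = 9.345, max(-11.44, 0) = 0, max(-28.45, 0) = 0
Node uu (S = 127.1): V_uu = 1/1.03·[0.6500·34.7550 + 0.3500·9.3450] = 25.1083
Node ud (S = 104): V_ud = 1/1.03·[0.6500·9.3450 + 0.3500·0.0000] = 5.8973
Node dd (S = 85.05): V_dd = 1/1.03·[0.6500·0.0000 + 0.3500·0.0000] = 0.0000
Node u (S = 115.5): V_u = 1/1.03·[0.6500·25.1083 + 0.3500·5.8973] = 17.8490
Node d (S = 94.5): V_d = 1/1.03·[0.6500·5.8973 + 0.3500·0.0000] = 3.7216
Node 0 (S = 105): V_0 = 1/1.03·[0.6500·17.8490 + 0.3500·3.7216] = 12.5285

£12.53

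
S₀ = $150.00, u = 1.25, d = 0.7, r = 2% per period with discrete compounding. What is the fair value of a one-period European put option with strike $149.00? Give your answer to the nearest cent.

$18.04

Risk-neutral probability p = (1 + 0.02 − 0.7)/(1.25 − 0.7) = 0.3200/0.5500 = 0.5818
Terminal stock prices: S_u = 187.5, S_d = 105
Terminal payoffs (K − S): max(-38.5, 0) = 0, max(44, 0) = 44
Node 0 (S = 150): V_0 = 1/1.02·[0.5818·0.0000 + 0.4182·44.0000] = 18.0392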